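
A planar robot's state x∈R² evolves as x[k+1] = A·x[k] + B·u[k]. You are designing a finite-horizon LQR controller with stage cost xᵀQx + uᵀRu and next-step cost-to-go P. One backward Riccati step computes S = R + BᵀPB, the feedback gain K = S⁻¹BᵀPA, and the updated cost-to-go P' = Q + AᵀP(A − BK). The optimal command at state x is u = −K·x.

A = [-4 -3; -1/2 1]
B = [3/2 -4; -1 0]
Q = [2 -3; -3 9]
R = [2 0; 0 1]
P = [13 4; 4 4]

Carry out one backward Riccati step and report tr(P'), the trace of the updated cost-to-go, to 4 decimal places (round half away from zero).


BᵀP = [15.5000 2.0000; -52.0000 -16.0000]
S = R + BᵀPB = [2 0; 0 1] + [21.2500 -62.0000; -62.0000 208.0000] = [23.2500 -62.0000; -62.0000 209.0000]
BᵀPA = [-63.0000 -44.5000; 216.0000 140.0000]
K = S⁻¹·BᵀPA = [0.2216 -0.6112; 1.0992 0.4885]
A−BK = [0.0645 -0.1290; -0.2784 0.3888]
AᵀP(A−BK) = [1.5270 -0.0310; -0.0310 1.4056]
P' = Q + AᵀP(A−BK) = [3.5270 -3.0310; -3.0310 10.4056]
tr(P') = 13.9325

13.9325


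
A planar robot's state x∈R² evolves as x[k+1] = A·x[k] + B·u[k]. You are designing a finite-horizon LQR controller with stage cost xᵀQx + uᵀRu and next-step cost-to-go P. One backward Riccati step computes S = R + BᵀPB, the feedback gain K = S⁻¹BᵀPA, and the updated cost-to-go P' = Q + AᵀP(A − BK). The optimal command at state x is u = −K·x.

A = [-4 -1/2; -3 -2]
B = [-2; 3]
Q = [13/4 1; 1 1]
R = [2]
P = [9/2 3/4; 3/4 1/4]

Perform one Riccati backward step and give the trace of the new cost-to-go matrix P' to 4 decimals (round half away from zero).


BᵀP = [-6.7500 -0.7500]
S = R + BᵀPB = [2] + [11.2500] = [13.2500]
BᵀPA = [29.2500 4.8750]
K = S⁻¹·BᵀPA = [2.2075 0.3679]
A−BK = [0.4151 0.2358; -9.6226 -3.1038]
AᵀP(A−BK) = [27.6792 6.8632; 6.8632 1.8314]
P' = Q + AᵀP(A−BK) = [30.9292 7.8632; 7.8632 2.8314]
tr(P') = 33.7606

33.7606


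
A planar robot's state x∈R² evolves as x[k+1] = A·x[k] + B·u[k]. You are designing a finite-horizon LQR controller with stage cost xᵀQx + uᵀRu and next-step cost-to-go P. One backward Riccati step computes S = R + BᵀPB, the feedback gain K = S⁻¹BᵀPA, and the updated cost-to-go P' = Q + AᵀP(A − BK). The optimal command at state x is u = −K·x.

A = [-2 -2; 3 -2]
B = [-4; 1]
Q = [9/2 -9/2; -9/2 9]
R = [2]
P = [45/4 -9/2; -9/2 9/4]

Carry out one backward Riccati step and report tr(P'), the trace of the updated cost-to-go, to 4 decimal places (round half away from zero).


19.3434

BᵀP = [-49.5000 20.2500]
S = R + BᵀPB = [2] + [218.2500] = [220.2500]
BᵀPA = [159.7500 58.5000]
K = S⁻¹·BᵀPA = [0.7253 0.2656]
A−BK = [0.9012 -0.9376; 2.2747 -2.2656]
AᵀP(A−BK) = [3.3814 -1.9308; -1.9308 2.4620]
P' = Q + AᵀP(A−BK) = [7.8814 -6.4308; -6.4308 11.4620]
tr(P') = 19.3434


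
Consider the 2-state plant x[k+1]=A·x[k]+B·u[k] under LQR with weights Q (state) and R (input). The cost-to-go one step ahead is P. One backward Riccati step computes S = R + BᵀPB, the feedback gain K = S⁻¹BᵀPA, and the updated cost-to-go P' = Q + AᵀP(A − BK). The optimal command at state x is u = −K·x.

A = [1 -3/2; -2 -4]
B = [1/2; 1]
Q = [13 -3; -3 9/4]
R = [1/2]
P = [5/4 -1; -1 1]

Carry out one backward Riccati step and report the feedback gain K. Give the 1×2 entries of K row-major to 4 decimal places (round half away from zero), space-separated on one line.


BᵀP = [-0.3750 0.5000]
S = R + BᵀPB = [1/2] + [0.3125] = [0.8125]
BᵀPA = [-1.3750 -1.4375]
K = S⁻¹·BᵀPA = [-1.6923 -1.7692]
A−BK = [1.8462 -0.6154; -0.3077 -2.2308]
AᵀP(A−BK) = [6.9231 4.6923; 4.6923 4.2692]
P' = Q + AᵀP(A−BK) = [19.9231 1.6923; 1.6923 6.5192]
tr(P') = 26.4423

-1.6923 -1.7692


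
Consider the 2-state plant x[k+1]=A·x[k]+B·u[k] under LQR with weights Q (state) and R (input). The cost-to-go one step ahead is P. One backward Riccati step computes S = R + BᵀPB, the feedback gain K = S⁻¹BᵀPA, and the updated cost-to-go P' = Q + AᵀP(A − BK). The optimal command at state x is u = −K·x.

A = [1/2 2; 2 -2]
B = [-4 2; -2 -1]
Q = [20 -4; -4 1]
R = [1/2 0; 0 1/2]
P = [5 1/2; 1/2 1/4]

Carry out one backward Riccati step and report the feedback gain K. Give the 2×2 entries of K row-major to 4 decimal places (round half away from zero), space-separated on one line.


BᵀP = [-21.0000 -2.5000; 9.5000 0.7500]
S = R + BᵀPB = [1/2 0; 0 1/2] + [89.0000 -39.5000; -39.5000 18.2500] = [89.5000 -39.5000; -39.5000 18.7500]
BᵀPA = [-15.5000 -37.0000; 6.2500 17.5000]
K = S⁻¹·BᵀPA = [-0.3712 -0.0212; -0.4486 0.8887]
A−BK = [-0.0875 0.1379; 0.8091 -1.1538]
AᵀP(A−BK) = [0.3006 -0.3828; -0.3828 0.6638]
P' = Q + AᵀP(A−BK) = [20.3006 -4.3828; -4.3828 1.6638]
tr(P') = 21.9645

-0.3712 -0.0212 -0.4486 0.8887


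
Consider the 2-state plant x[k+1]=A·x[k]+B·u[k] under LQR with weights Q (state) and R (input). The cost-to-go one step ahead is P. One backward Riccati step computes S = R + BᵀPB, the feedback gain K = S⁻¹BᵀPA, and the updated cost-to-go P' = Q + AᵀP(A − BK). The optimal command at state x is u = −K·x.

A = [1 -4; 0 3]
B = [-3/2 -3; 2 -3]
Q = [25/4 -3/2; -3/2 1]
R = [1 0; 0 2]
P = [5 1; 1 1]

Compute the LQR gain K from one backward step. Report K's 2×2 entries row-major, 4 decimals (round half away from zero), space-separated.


BᵀP = [-5.5000 0.5000; -18.0000 -6.0000]
S = R + BᵀPB = [1 0; 0 2] + [9.2500 15.0000; 15.0000 72.0000] = [10.2500 15.0000; 15.0000 74.0000]
BᵀPA = [-5.5000 23.5000; -18.0000 54.0000]
K = S⁻¹·BᵀPA = [-0.2568 1.7413; -0.1912 0.3768]
A−BK = [0.0412 -0.2577; -0.0600 0.6476]
AᵀP(A−BK) = [0.1462 -0.6410; -0.6410 3.7338]
P' = Q + AᵀP(A−BK) = [6.3962 -2.1410; -2.1410 4.7338]
tr(P') = 11.1300

-0.2568 1.7413 -0.1912 0.3768


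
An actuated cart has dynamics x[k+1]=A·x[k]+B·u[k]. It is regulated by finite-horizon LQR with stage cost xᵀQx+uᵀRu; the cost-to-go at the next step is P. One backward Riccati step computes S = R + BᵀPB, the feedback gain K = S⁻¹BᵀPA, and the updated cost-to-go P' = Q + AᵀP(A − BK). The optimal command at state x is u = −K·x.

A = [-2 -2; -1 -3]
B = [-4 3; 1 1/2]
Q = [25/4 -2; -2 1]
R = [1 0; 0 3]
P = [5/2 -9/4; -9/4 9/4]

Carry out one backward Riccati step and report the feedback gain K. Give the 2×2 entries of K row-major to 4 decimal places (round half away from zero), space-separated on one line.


BᵀP = [-12.2500 11.2500; 6.3750 -5.6250]
S = R + BᵀPB = [1 0; 0 3] + [60.2500 -31.1250; -31.1250 16.3125] = [61.2500 -31.1250; -31.1250 19.3125]
BᵀPA = [13.2500 -9.2500; -7.1250 4.1250]
K = S⁻¹·BᵀPA = [0.1594 -0.2347; -0.1121 -0.1646]
A−BK = [-1.0263 -2.4448; -1.1033 -2.6830]
AᵀP(A−BK) = [0.3398 0.6865; 0.6865 1.7583]
P' = Q + AᵀP(A−BK) = [6.5898 -1.3135; -1.3135 2.7583]
tr(P') = 9.3481

0.1594 -0.2347 -0.1121 -0.1646


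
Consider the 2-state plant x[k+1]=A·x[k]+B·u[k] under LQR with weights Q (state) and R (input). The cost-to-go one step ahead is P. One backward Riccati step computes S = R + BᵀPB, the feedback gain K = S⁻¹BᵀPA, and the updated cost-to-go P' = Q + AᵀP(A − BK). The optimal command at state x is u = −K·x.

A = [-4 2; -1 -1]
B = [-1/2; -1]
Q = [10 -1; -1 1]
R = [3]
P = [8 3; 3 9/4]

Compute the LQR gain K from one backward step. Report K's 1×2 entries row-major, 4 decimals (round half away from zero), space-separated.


BᵀP = [-7.0000 -3.7500]
S = R + BᵀPB = [3] + [7.2500] = [10.2500]
BᵀPA = [31.7500 -10.2500]
K = S⁻¹·BᵀPA = [3.0976 -1.0000]
A−BK = [-2.4512 1.5000; 2.0976 -2.0000]
AᵀP(A−BK) = [55.9024 -24.0000; -24.0000 12.0000]
P' = Q + AᵀP(A−BK) = [65.9024 -25.0000; -25.0000 13.0000]
tr(P') = 78.9024

3.0976 -1.0000


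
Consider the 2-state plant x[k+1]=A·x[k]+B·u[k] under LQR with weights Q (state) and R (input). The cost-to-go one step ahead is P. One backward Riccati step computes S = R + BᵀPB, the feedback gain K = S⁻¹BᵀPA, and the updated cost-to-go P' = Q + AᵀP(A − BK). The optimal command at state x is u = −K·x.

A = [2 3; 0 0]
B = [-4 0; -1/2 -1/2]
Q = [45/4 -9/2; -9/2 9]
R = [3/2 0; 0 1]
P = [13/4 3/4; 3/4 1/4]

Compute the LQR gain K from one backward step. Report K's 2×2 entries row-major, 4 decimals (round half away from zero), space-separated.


-0.4726 -0.7089 -0.0108 -0.0163

BᵀP = [-13.3750 -3.1250; -0.3750 -0.1250]
S = R + BᵀPB = [3/2 0; 0 1] + [55.0625 1.5625; 1.5625 0.0625] = [56.5625 1.5625; 1.5625 1.0625]
BᵀPA = [-26.7500 -40.1250; -0.7500 -1.1250]
K = S⁻¹·BᵀPA = [-0.4726 -0.7089; -0.0108 -0.0163]
A−BK = [0.1095 0.1642; -0.2417 -0.3626]
AᵀP(A−BK) = [0.3491 0.5236; 0.5236 0.7854]
P' = Q + AᵀP(A−BK) = [11.5991 -3.9764; -3.9764 9.7854]
tr(P') = 21.3844


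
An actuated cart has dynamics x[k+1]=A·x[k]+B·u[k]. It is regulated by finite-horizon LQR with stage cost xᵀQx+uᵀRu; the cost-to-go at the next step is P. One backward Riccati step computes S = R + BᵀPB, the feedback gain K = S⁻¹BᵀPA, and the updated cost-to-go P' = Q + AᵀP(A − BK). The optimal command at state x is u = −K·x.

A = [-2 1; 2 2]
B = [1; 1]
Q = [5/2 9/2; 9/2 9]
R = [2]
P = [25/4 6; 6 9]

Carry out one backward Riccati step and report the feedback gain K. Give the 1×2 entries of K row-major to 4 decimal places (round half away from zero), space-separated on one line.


0.1880 1.4444

BᵀP = [12.2500 15.0000]
S = R + BᵀPB = [2] + [27.2500] = [29.2500]
BᵀPA = [5.5000 42.2500]
K = S⁻¹·BᵀPA = [0.1880 1.4444]
A−BK = [-2.1880 -0.4444; 1.8120 0.5556]
AᵀP(A−BK) = [11.9658 3.5556; 3.5556 5.2222]
P' = Q + AᵀP(A−BK) = [14.4658 8.0556; 8.0556 14.2222]
tr(P') = 28.6880


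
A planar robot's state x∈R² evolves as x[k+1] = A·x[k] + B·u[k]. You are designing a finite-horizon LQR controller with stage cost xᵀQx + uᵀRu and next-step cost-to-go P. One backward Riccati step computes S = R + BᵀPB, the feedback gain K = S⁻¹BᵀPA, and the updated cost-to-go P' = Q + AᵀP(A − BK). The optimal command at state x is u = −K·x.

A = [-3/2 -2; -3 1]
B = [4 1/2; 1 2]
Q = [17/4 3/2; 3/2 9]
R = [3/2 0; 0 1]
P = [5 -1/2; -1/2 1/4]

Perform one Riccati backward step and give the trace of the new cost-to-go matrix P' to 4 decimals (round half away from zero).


14.9197

BᵀP = [19.5000 -1.7500; 1.5000 0.2500]
S = R + BᵀPB = [3/2 0; 0 1] + [76.2500 6.2500; 6.2500 1.2500] = [77.7500 6.2500; 6.2500 2.2500]
BᵀPA = [-24.0000 -40.7500; -3.0000 -2.7500]
K = S⁻¹·BᵀPA = [-0.2594 -0.5483; -0.6127 0.3008]
A−BK = [-0.1559 0.0428; -1.5152 0.9466]
AᵀP(A−BK) = [0.9356 -0.2567; -0.2567 0.7341]
P' = Q + AᵀP(A−BK) = [5.1856 1.2433; 1.2433 9.7341]
tr(P') = 14.9197


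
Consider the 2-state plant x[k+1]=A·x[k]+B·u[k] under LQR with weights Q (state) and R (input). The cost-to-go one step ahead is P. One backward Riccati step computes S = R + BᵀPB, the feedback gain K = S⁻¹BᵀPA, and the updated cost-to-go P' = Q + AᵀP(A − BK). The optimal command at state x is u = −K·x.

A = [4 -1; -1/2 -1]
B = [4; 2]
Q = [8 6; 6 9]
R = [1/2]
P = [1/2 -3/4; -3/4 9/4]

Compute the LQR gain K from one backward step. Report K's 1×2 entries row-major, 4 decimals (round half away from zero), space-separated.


BᵀP = [0.5000 1.5000]
S = R + BᵀPB = [1/2] + [5.0000] = [5.5000]
BᵀPA = [1.2500 -2.0000]
K = S⁻¹·BᵀPA = [0.2273 -0.3636]
A−BK = [3.0909 0.4545; -0.9545 -0.2727]
AᵀP(A−BK) = [11.2784 2.2045; 2.2045 0.5227]
P' = Q + AᵀP(A−BK) = [19.2784 8.2045; 8.2045 9.5227]
tr(P') = 28.8011

0.2273 -0.3636


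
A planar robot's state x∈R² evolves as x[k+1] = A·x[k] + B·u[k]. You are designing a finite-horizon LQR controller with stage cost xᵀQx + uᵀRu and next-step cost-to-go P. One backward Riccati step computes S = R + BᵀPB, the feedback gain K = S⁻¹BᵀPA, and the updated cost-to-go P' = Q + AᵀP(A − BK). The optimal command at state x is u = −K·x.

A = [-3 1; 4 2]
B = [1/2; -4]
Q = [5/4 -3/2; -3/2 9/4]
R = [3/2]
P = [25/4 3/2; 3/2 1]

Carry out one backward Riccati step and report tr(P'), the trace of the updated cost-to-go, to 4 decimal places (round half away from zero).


BᵀP = [-2.8750 -3.2500]
S = R + BᵀPB = [3/2] + [11.5625] = [13.0625]
BᵀPA = [-4.3750 -9.3750]
K = S⁻¹·BᵀPA = [-0.3349 -0.7177]
A−BK = [-2.8325 1.3589; 2.6603 -0.8708]
AᵀP(A−BK) = [34.7847 -16.8900; -16.8900 9.5215]
P' = Q + AᵀP(A−BK) = [36.0347 -18.3900; -18.3900 11.7715]
tr(P') = 47.8062

47.8062


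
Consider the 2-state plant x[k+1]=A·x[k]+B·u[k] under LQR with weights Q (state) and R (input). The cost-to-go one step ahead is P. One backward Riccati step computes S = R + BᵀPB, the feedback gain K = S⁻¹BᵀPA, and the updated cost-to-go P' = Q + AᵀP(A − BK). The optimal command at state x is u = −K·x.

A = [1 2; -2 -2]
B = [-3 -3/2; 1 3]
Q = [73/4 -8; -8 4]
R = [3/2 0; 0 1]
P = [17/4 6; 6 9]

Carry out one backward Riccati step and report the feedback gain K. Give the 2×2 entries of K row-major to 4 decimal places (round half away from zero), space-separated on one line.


BᵀP = [-6.7500 -9.0000; 11.6250 18.0000]
S = R + BᵀPB = [3/2 0; 0 1] + [11.2500 -16.8750; -16.8750 36.5625] = [12.7500 -16.8750; -16.8750 37.5625]
BᵀPA = [11.2500 4.5000; -24.3750 -12.7500]
K = S⁻¹·BᵀPA = [0.0579 -0.2376; -0.6229 -0.4462]
A−BK = [0.2395 0.6181; -0.1893 -0.4239]
AᵀP(A−BK) = [0.4153 0.2974; 0.2974 0.3805]
P' = Q + AᵀP(A−BK) = [18.6653 -7.7026; -7.7026 4.3805]
tr(P') = 23.0458

0.0579 -0.2376 -0.6229 -0.4462


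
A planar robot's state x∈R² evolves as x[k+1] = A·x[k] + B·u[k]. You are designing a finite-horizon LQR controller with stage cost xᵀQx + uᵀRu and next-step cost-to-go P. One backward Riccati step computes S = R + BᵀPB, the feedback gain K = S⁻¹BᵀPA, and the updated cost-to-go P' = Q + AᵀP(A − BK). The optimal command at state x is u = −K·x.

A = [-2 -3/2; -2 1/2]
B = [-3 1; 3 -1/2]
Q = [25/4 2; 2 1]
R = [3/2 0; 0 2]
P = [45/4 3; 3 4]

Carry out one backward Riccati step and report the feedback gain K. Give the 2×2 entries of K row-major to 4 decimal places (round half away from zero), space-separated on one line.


BᵀP = [-24.7500 3.0000; 9.7500 1.0000]
S = R + BᵀPB = [3/2 0; 0 2] + [83.2500 -26.2500; -26.2500 9.2500] = [84.7500 -26.2500; -26.2500 11.2500]
BᵀPA = [43.5000 38.6250; -21.5000 -14.1250]
K = S⁻¹·BᵀPA = [-0.2837 0.2411; -2.5730 -0.6929]
A−BK = [-0.2780 -0.0837; -2.4355 -0.5699]
AᵀP(A−BK) = [42.0199 10.3631; 10.3631 2.7113]
P' = Q + AᵀP(A−BK) = [48.2699 12.3631; 12.3631 3.7113]
tr(P') = 51.9812

-0.2837 0.2411 -2.5730 -0.6929


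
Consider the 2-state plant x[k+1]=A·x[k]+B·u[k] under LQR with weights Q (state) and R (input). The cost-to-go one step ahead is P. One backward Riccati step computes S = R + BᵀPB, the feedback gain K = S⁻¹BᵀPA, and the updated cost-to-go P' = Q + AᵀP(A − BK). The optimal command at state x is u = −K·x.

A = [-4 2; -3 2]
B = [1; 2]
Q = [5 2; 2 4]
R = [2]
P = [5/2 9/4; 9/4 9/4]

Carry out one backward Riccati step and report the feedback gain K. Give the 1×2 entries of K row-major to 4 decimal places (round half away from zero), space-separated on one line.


BᵀP = [7.0000 6.7500]
S = R + BᵀPB = [2] + [20.5000] = [22.5000]
BᵀPA = [-48.2500 27.5000]
K = S⁻¹·BᵀPA = [-2.1444 1.2222]
A−BK = [-1.8556 0.7778; 1.2889 -0.4444]
AᵀP(A−BK) = [10.7806 -6.0278; -6.0278 3.3889]
P' = Q + AᵀP(A−BK) = [15.7806 -4.0278; -4.0278 7.3889]
tr(P') = 23.1694

-2.1444 1.2222


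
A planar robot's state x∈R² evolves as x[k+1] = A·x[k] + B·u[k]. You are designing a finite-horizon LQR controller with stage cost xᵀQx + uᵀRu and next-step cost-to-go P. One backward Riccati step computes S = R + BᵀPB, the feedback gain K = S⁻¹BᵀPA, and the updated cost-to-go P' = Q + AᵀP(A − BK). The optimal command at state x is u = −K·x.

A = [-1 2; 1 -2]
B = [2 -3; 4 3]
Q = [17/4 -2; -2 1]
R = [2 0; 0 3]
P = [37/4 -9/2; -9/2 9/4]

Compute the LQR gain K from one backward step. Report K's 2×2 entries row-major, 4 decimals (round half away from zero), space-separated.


BᵀP = [0.5000 0.0000; -41.2500 20.2500]
S = R + BᵀPB = [2 0; 0 3] + [1.0000 -1.5000; -1.5000 184.5000] = [3.0000 -1.5000; -1.5000 187.5000]
BᵀPA = [-0.5000 1.0000; 61.5000 -123.0000]
K = S⁻¹·BᵀPA = [-0.0027 0.0054; 0.3280 -0.6560]
A−BK = [-0.0107 0.0214; 0.0268 -0.0535]
AᵀP(A−BK) = [0.3280 -0.6560; -0.6560 1.3119]
P' = Q + AᵀP(A−BK) = [4.5780 -2.6560; -2.6560 2.3119]
tr(P') = 6.8899

-0.0027 0.0054 0.3280 -0.6560


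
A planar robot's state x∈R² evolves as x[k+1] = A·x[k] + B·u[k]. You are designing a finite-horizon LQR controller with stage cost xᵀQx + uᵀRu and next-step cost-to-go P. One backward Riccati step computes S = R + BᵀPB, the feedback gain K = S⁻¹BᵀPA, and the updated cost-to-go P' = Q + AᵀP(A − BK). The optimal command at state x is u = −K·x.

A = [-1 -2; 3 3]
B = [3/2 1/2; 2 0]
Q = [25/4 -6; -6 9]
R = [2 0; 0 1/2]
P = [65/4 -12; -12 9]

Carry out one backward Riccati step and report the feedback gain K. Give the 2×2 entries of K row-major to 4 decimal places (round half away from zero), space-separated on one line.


0.2735 0.2574 -5.7373 -7.5174

BᵀP = [0.3750 0.0000; 8.1250 -6.0000]
S = R + BᵀPB = [2 0; 0 1/2] + [0.5625 0.1875; 0.1875 4.0625] = [2.5625 0.1875; 0.1875 4.5625]
BᵀPA = [-0.3750 -0.7500; -26.1250 -34.2500]
K = S⁻¹·BᵀPA = [0.2735 0.2574; -5.7373 -7.5174]
A−BK = [1.4584 1.3727; 2.4531 2.4853]
AᵀP(A−BK) = [19.4665 25.2038; 25.2038 32.7212]
P' = Q + AᵀP(A−BK) = [25.7165 19.2038; 19.2038 41.7212]
tr(P') = 67.4377


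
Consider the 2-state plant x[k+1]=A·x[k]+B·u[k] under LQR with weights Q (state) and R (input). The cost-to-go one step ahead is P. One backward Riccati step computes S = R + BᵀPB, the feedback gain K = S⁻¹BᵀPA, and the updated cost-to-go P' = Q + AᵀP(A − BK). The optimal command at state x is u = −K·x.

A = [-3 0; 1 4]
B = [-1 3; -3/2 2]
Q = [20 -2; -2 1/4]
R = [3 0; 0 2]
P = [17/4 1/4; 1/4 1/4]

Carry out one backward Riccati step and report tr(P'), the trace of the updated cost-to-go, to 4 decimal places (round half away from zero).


BᵀP = [-4.6250 -0.6250; 13.2500 1.2500]
S = R + BᵀPB = [3 0; 0 2] + [5.5625 -15.1250; -15.1250 42.2500] = [8.5625 -15.1250; -15.1250 44.2500]
BᵀPA = [13.2500 -2.5000; -38.5000 5.0000]
K = S⁻¹·BᵀPA = [0.0266 -0.2331; -0.8609 0.0333]
A−BK = [-0.3905 -0.3331; 2.7619 3.5837]
AᵀP(A−BK) = [3.5004 2.3714; 2.3714 3.2506]
P' = Q + AᵀP(A−BK) = [23.5004 0.3714; 0.3714 3.5006]
tr(P') = 27.0010

27.0010


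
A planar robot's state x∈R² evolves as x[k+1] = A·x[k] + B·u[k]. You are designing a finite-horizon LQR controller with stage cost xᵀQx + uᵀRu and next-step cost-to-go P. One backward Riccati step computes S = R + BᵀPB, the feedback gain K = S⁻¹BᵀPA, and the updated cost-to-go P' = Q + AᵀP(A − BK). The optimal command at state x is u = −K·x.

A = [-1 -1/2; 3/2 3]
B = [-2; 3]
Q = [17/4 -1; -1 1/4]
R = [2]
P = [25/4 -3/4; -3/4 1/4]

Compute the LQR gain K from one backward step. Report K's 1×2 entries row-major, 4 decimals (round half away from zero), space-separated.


BᵀP = [-14.7500 2.2500]
S = R + BᵀPB = [2] + [36.2500] = [38.2500]
BᵀPA = [18.1250 14.1250]
K = S⁻¹·BᵀPA = [0.4739 0.3693]
A−BK = [-0.0523 0.2386; 0.0784 1.8922]
AᵀP(A−BK) = [0.4739 0.3693; 0.3693 0.8464]
P' = Q + AᵀP(A−BK) = [4.7239 -0.6307; -0.6307 1.0964]
tr(P') = 5.8203

0.4739 0.3693


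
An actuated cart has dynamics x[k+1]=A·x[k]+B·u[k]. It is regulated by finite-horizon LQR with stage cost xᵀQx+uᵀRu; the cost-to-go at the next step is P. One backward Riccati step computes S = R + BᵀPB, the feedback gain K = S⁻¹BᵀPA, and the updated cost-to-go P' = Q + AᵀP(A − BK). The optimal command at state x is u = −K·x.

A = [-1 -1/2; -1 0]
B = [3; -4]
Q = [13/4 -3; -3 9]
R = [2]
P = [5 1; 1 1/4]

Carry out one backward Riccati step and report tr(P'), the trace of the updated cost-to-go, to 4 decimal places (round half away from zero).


BᵀP = [11.0000 2.0000]
S = R + BᵀPB = [2] + [25.0000] = [27.0000]
BᵀPA = [-13.0000 -5.5000]
K = S⁻¹·BᵀPA = [-0.4815 -0.2037]
A−BK = [0.4444 0.1111; -2.9259 -0.8148]
AᵀP(A−BK) = [0.9907 0.3519; 0.3519 0.1296]
P' = Q + AᵀP(A−BK) = [4.2407 -2.6481; -2.6481 9.1296]
tr(P') = 13.3704

13.3704


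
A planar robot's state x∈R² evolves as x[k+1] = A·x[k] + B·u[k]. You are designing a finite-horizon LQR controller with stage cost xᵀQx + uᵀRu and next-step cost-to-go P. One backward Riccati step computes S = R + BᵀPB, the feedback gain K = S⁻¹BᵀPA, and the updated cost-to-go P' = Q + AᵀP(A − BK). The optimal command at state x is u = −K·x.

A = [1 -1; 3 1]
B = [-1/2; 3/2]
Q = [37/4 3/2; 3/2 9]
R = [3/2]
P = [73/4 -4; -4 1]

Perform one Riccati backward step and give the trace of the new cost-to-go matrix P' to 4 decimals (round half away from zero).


23.0186

BᵀP = [-15.1250 3.5000]
S = R + BᵀPB = [3/2] + [12.8125] = [14.3125]
BᵀPA = [-4.6250 18.6250]
K = S⁻¹·BᵀPA = [-0.3231 1.3013]
A−BK = [0.8384 -0.3493; 3.4847 -0.9520]
AᵀP(A−BK) = [1.7555 -1.2314; -1.2314 3.0131]
P' = Q + AᵀP(A−BK) = [11.0055 0.2686; 0.2686 12.0131]
tr(P') = 23.0186


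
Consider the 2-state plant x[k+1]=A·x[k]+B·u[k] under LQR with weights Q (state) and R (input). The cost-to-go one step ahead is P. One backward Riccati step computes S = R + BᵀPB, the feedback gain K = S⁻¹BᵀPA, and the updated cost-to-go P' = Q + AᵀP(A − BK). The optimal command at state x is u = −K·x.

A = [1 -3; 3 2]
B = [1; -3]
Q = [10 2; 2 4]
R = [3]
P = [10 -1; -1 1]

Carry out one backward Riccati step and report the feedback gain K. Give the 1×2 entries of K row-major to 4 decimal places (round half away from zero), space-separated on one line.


0.0357 -1.6786

BᵀP = [13.0000 -4.0000]
S = R + BᵀPB = [3] + [25.0000] = [28.0000]
BᵀPA = [1.0000 -47.0000]
K = S⁻¹·BᵀPA = [0.0357 -1.6786]
A−BK = [0.9643 -1.3214; 3.1071 -3.0357]
AᵀP(A−BK) = [12.9643 -15.3214; -15.3214 27.1071]
P' = Q + AᵀP(A−BK) = [22.9643 -13.3214; -13.3214 31.1071]
tr(P') = 54.0714


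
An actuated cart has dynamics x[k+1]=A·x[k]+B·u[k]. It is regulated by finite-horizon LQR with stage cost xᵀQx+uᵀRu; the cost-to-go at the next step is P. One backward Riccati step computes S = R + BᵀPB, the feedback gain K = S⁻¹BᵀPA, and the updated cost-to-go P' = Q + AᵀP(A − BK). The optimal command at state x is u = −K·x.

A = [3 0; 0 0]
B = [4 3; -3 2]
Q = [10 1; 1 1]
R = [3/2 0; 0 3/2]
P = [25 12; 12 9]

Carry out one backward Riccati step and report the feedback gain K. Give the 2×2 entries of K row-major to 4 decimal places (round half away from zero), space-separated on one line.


0.3517 0.0000 0.5282 0.0000

BᵀP = [64.0000 21.0000; 99.0000 54.0000]
S = R + BᵀPB = [3/2 0; 0 3/2] + [193.0000 234.0000; 234.0000 405.0000] = [194.5000 234.0000; 234.0000 406.5000]
BᵀPA = [192.0000 0.0000; 297.0000 0.0000]
K = S⁻¹·BᵀPA = [0.3517 0.0000; 0.5282 0.0000]
A−BK = [0.0086 0.0000; -0.0011 0.0000]
AᵀP(A−BK) = [0.6056 0.0000; 0.0000 0.0000]
P' = Q + AᵀP(A−BK) = [10.6056 1.0000; 1.0000 1.0000]
tr(P') = 11.6056


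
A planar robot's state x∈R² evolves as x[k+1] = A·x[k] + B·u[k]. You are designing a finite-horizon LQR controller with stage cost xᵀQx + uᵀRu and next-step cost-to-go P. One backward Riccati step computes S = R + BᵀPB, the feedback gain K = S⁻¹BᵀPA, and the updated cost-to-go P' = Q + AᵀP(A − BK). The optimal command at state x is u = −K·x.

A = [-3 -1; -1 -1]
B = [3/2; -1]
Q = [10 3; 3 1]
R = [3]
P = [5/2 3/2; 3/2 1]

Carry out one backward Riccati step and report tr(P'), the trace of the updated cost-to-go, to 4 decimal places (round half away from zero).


BᵀP = [2.2500 1.2500]
S = R + BᵀPB = [3] + [2.1250] = [5.1250]
BᵀPA = [-8.0000 -3.5000]
K = S⁻¹·BᵀPA = [-1.5610 -0.6829]
A−BK = [-0.6585 0.0244; -2.5610 -1.6829]
AᵀP(A−BK) = [20.0122 9.0366; 9.0366 4.1098]
P' = Q + AᵀP(A−BK) = [30.0122 12.0366; 12.0366 5.1098]
tr(P') = 35.1220

35.1220


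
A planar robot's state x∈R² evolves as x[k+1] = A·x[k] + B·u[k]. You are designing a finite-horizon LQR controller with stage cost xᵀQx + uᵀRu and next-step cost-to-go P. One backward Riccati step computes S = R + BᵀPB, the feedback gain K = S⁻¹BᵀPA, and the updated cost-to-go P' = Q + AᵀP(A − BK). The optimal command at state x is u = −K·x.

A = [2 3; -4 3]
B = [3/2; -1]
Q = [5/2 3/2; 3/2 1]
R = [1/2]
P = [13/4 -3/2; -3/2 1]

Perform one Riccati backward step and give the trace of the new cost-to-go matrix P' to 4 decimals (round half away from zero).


BᵀP = [6.3750 -3.2500]
S = R + BᵀPB = [1/2] + [12.8125] = [13.3125]
BᵀPA = [25.7500 9.3750]
K = S⁻¹·BᵀPA = [1.9343 0.7042]
A−BK = [-0.9014 1.9437; -2.0657 3.7042]
AᵀP(A−BK) = [3.1925 -1.6338; -1.6338 4.6479]
P' = Q + AᵀP(A−BK) = [5.6925 -0.1338; -0.1338 5.6479]
tr(P') = 11.3404

11.3404


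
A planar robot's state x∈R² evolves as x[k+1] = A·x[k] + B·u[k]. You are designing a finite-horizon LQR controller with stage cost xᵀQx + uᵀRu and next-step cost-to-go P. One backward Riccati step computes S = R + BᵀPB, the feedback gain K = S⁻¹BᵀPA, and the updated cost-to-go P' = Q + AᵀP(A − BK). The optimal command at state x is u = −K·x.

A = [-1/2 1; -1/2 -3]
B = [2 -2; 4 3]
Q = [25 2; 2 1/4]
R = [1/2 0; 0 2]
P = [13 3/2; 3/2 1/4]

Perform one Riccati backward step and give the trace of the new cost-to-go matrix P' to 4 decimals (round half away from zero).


BᵀP = [32.0000 4.0000; -21.5000 -2.2500]
S = R + BᵀPB = [1/2 0; 0 2] + [80.0000 -52.0000; -52.0000 36.2500] = [80.5000 -52.0000; -52.0000 38.2500]
BᵀPA = [-18.0000 20.0000; 11.8750 -14.7500]
K = S⁻¹·BᵀPA = [-0.1893 -0.0053; 0.0531 -0.3929]
A−BK = [-0.0152 0.2249; 0.0976 -1.8001]
AᵀP(A−BK) = [0.0245 -0.0556; -0.0556 0.5618]
P' = Q + AᵀP(A−BK) = [25.0245 1.9444; 1.9444 0.8118]
tr(P') = 25.8363

25.8363


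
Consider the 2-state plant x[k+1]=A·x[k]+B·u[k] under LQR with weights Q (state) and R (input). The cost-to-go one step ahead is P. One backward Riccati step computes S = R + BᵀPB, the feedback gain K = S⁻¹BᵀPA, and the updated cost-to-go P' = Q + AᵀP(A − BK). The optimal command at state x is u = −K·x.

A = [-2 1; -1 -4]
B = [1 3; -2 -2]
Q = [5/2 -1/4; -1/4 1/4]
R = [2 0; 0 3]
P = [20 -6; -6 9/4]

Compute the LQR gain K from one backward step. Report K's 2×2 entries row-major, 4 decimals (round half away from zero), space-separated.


BᵀP = [32.0000 -10.5000; 72.0000 -22.5000]
S = R + BᵀPB = [2 0; 0 3] + [53.0000 117.0000; 117.0000 261.0000] = [55.0000 117.0000; 117.0000 264.0000]
BᵀPA = [-53.5000 74.0000; -121.5000 162.0000]
K = S⁻¹·BᵀPA = [0.1101 0.7004; -0.5090 0.3032]
A−BK = [-0.5830 -0.6101; -1.7978 -1.9928]
AᵀP(A−BK) = [2.2942 1.3141; 1.3141 3.0469]
P' = Q + AᵀP(A−BK) = [4.7942 1.0641; 1.0641 3.2969]
tr(P') = 8.0912

0.1101 0.7004 -0.5090 0.3032


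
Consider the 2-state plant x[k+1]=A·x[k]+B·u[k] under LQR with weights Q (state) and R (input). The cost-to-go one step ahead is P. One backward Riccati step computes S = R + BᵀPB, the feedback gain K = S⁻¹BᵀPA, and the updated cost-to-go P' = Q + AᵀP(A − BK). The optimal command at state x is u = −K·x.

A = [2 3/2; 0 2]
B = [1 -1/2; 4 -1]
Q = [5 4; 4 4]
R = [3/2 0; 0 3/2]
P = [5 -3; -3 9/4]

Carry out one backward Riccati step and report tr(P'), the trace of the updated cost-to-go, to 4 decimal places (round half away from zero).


19.8750

BᵀP = [-7.0000 6.0000; 0.5000 -0.7500]
S = R + BᵀPB = [3/2 0; 0 3/2] + [17.0000 -2.5000; -2.5000 0.5000] = [18.5000 -2.5000; -2.5000 2.0000]
BᵀPA = [-14.0000 1.5000; 1.0000 -0.7500]
K = S⁻¹·BᵀPA = [-0.8293 0.0366; -0.5366 -0.3293]
A−BK = [2.5610 1.2988; 2.7805 1.5244]
AᵀP(A−BK) = [8.9268 3.8415; 3.8415 1.9482]
P' = Q + AᵀP(A−BK) = [13.9268 7.8415; 7.8415 5.9482]
tr(P') = 19.8750


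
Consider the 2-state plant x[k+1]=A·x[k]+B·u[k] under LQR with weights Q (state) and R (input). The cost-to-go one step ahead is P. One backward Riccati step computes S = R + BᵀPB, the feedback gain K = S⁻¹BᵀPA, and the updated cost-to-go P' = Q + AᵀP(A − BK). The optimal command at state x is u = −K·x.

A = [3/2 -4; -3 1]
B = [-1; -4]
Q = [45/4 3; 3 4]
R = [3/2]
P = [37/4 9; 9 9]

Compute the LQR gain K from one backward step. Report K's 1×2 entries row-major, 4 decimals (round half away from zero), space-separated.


0.2960 0.5998

BᵀP = [-45.2500 -45.0000]
S = R + BᵀPB = [3/2] + [225.2500] = [226.7500]
BᵀPA = [67.1250 136.0000]
K = S⁻¹·BᵀPA = [0.2960 0.5998]
A−BK = [1.7960 -3.4002; -1.8159 3.3991]
AᵀP(A−BK) = [0.9414 -1.2602; -1.2602 3.4300]
P' = Q + AᵀP(A−BK) = [12.1914 1.7398; 1.7398 7.4300]
tr(P') = 19.6214


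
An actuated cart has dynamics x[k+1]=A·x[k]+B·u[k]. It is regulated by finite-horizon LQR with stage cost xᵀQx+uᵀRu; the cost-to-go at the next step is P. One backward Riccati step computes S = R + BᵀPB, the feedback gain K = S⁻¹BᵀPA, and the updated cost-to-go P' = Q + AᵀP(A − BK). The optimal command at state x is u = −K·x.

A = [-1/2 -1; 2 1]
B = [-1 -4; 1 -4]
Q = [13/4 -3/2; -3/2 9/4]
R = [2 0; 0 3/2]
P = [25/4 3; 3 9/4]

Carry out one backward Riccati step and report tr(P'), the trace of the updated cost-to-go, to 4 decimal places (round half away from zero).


BᵀP = [-3.2500 -0.7500; -37.0000 -21.0000]
S = R + BᵀPB = [2 0; 0 3/2] + [2.5000 16.0000; 16.0000 232.0000] = [4.5000 16.0000; 16.0000 233.5000]
BᵀPA = [0.1250 2.5000; -23.5000 16.0000]
K = S⁻¹·BᵀPA = [0.5098 0.4124; -0.1356 0.0403]
A−BK = [-0.5325 -0.4265; 0.9479 0.7487]
AᵀP(A−BK) = [1.3127 1.0197; 1.0197 0.8248]
P' = Q + AᵀP(A−BK) = [4.5627 -0.4803; -0.4803 3.0748]
tr(P') = 7.6375

7.6375


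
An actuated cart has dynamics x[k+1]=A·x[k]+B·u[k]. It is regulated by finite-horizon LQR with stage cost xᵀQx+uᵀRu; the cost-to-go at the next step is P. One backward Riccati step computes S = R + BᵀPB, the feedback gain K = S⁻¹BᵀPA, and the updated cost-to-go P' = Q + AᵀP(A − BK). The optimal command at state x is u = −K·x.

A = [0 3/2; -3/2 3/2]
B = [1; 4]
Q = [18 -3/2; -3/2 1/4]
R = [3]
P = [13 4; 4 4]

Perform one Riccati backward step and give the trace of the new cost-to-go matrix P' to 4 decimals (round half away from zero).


BᵀP = [29.0000 20.0000]
S = R + BᵀPB = [3] + [109.0000] = [112.0000]
BᵀPA = [-30.0000 73.5000]
K = S⁻¹·BᵀPA = [-0.2679 0.6563]
A−BK = [0.2679 0.8438; -0.4286 -1.1250]
AᵀP(A−BK) = [0.9643 1.6875; 1.6875 8.0156]
P' = Q + AᵀP(A−BK) = [18.9643 0.1875; 0.1875 8.2656]
tr(P') = 27.2299

27.2299


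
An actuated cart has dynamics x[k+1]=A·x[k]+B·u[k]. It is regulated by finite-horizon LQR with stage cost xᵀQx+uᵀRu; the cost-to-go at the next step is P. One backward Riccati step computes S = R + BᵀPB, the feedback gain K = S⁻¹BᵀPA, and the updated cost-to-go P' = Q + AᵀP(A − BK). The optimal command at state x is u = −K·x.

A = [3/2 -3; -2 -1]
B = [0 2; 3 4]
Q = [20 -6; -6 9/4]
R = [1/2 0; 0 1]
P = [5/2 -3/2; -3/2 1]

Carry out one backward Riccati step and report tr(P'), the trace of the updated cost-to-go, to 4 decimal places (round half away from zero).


BᵀP = [-4.5000 3.0000; -1.0000 1.0000]
S = R + BᵀPB = [1/2 0; 0 1] + [9.0000 3.0000; 3.0000 2.0000] = [9.5000 3.0000; 3.0000 3.0000]
BᵀPA = [-12.7500 10.5000; -3.5000 2.0000]
K = S⁻¹·BᵀPA = [-1.4231 1.3077; 0.2564 -0.6410]
A−BK = [0.9872 -1.7179; 1.2436 -2.3590]
AᵀP(A−BK) = [1.3782 -1.5705; -1.5705 2.0513]
P' = Q + AᵀP(A−BK) = [21.3782 -7.5705; -7.5705 4.3013]
tr(P') = 25.6795

25.6795


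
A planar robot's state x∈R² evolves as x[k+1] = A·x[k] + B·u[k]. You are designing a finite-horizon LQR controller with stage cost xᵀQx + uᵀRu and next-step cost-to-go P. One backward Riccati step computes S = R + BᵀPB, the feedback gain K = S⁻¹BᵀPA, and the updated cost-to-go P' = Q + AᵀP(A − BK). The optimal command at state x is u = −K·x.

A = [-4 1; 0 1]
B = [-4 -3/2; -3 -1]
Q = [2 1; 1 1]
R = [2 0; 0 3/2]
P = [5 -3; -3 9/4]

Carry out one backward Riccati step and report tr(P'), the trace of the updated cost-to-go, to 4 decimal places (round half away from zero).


BᵀP = [-11.0000 5.2500; -4.5000 2.2500]
S = R + BᵀPB = [2 0; 0 3/2] + [28.2500 11.2500; 11.2500 4.5000] = [30.2500 11.2500; 11.2500 6.0000]
BᵀPA = [44.0000 -5.7500; 18.0000 -2.2500]
K = S⁻¹·BᵀPA = [1.1195 -0.1672; 0.9010 -0.0614]
A−BK = [1.8294 0.2389; 4.2594 0.4369]
AᵀP(A−BK) = [14.5256 0.4642; 0.4642 0.1502]
P' = Q + AᵀP(A−BK) = [16.5256 1.4642; 1.4642 1.1502]
tr(P') = 17.6758

17.6758


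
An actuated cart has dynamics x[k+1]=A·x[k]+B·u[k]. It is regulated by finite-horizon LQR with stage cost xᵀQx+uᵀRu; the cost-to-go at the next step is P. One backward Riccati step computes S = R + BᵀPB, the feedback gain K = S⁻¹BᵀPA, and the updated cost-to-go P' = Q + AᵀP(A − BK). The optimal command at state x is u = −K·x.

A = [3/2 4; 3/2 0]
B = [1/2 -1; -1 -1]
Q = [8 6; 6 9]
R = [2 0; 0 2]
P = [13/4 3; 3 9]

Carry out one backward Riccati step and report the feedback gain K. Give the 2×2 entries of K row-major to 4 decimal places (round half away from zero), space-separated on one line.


-0.2671 1.1085 -1.2348 -1.7204

BᵀP = [-1.3750 -7.5000; -6.2500 -12.0000]
S = R + BᵀPB = [2 0; 0 2] + [6.8125 8.8750; 8.8750 18.2500] = [8.8125 8.8750; 8.8750 20.2500]
BᵀPA = [-13.3125 -5.5000; -27.3750 -25.0000]
K = S⁻¹·BᵀPA = [-0.2671 1.1085; -1.2348 -1.7204]
A−BK = [0.3987 1.7254; -0.0019 -0.6119]
AᵀP(A−BK) = [3.7044 5.1611; 5.1611 15.0871]
P' = Q + AᵀP(A−BK) = [11.7044 11.1611; 11.1611 24.0871]
tr(P') = 35.7915


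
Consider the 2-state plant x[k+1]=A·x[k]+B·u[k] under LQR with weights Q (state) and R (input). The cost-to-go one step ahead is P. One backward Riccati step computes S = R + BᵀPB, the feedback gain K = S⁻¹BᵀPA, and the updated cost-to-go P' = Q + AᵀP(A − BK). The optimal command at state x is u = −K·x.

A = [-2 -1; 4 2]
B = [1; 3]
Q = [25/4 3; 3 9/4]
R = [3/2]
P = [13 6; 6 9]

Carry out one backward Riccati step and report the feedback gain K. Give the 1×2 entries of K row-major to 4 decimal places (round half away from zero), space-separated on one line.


BᵀP = [31.0000 33.0000]
S = R + BᵀPB = [3/2] + [130.0000] = [131.5000]
BᵀPA = [70.0000 35.0000]
K = S⁻¹·BᵀPA = [0.5323 0.2662]
A−BK = [-2.5323 -1.2662; 2.4030 1.2015]
AᵀP(A−BK) = [62.7376 31.3688; 31.3688 15.6844]
P' = Q + AᵀP(A−BK) = [68.9876 34.3688; 34.3688 17.9344]
tr(P') = 86.9221

0.5323 0.2662


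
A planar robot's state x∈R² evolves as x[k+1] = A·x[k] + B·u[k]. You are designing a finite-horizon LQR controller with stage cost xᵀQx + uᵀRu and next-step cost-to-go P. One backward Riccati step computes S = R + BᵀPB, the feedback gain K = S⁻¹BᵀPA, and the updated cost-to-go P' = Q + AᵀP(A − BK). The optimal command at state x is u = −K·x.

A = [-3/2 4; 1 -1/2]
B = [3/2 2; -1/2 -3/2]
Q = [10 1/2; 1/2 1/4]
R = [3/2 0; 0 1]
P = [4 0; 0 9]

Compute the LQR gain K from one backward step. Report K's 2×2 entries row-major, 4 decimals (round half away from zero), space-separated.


-0.2006 2.0365 -0.5836 0.0152

BᵀP = [6.0000 -4.5000; 8.0000 -13.5000]
S = R + BᵀPB = [3/2 0; 0 1] + [11.2500 18.7500; 18.7500 36.2500] = [12.7500 18.7500; 18.7500 37.2500]
BᵀPA = [-13.5000 26.2500; -25.5000 38.7500]
K = S⁻¹·BᵀPA = [-0.2006 2.0365; -0.5836 0.0152]
A−BK = [-0.0319 0.9149; 0.0243 0.5410]
AᵀP(A−BK) = [0.4103 -0.6201; -0.6201 12.2036]
P' = Q + AᵀP(A−BK) = [10.4103 -0.1201; -0.1201 12.4536]
tr(P') = 22.8640


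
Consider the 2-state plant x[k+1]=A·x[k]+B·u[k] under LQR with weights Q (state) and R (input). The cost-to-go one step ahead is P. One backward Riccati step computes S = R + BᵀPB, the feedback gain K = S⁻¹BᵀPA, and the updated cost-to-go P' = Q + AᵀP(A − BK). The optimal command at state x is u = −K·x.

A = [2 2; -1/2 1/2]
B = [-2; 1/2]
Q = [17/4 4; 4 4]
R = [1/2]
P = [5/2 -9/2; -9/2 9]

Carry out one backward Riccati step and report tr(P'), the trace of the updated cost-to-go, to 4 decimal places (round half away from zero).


9.2270

BᵀP = [-7.2500 13.5000]
S = R + BᵀPB = [1/2] + [21.2500] = [21.7500]
BᵀPA = [-21.2500 -7.7500]
K = S⁻¹·BᵀPA = [-0.9770 -0.3563]
A−BK = [0.0460 1.2874; -0.0115 0.6782]
AᵀP(A−BK) = [0.4885 0.1782; 0.1782 0.4885]
P' = Q + AᵀP(A−BK) = [4.7385 4.1782; 4.1782 4.4885]
tr(P') = 9.2270


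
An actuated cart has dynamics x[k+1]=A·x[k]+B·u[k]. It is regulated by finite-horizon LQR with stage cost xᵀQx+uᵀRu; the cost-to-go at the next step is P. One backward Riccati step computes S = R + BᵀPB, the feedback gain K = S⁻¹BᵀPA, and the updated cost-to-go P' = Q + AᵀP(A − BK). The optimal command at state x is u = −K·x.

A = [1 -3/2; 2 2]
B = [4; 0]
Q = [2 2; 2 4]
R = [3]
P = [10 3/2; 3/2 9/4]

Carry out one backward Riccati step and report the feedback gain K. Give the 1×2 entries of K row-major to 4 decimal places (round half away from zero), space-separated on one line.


BᵀP = [40.0000 6.0000]
S = R + BᵀPB = [3] + [160.0000] = [163.0000]
BᵀPA = [52.0000 -48.0000]
K = S⁻¹·BᵀPA = [0.3190 -0.2945]
A−BK = [-0.2761 -0.3221; 2.0000 2.0000]
AᵀP(A−BK) = [8.4110 7.8129; 7.8129 8.3650]
P' = Q + AᵀP(A−BK) = [10.4110 9.8129; 9.8129 12.3650]
tr(P') = 22.7761

0.3190 -0.2945


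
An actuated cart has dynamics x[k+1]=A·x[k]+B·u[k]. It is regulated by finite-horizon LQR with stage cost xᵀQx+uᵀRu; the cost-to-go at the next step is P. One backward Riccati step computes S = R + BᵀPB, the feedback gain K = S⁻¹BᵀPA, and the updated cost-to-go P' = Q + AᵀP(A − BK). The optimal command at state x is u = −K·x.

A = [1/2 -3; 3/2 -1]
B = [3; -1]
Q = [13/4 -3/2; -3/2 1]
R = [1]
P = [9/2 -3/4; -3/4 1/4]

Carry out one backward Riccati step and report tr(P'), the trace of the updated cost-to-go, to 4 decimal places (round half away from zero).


BᵀP = [14.2500 -2.5000]
S = R + BᵀPB = [1] + [45.2500] = [46.2500]
BᵀPA = [3.3750 -40.2500]
K = S⁻¹·BᵀPA = [0.0730 -0.8703]
A−BK = [0.2811 -0.3892; 1.5730 -1.8703]
AᵀP(A−BK) = [0.3162 -0.4378; -0.4378 1.2216]
P' = Q + AᵀP(A−BK) = [3.5662 -1.9378; -1.9378 2.2216]
tr(P') = 5.7878

5.7878


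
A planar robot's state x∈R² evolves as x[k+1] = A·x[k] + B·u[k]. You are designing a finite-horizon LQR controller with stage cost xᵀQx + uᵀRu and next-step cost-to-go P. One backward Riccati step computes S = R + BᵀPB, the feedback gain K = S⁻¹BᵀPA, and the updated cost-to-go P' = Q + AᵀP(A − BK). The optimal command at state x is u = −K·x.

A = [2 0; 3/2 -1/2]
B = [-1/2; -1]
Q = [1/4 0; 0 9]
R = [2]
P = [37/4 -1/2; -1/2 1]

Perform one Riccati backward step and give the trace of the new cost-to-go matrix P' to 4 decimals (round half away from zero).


27.4578

BᵀP = [-4.1250 -0.7500]
S = R + BᵀPB = [2] + [2.8125] = [4.8125]
BᵀPA = [-9.3750 0.3750]
K = S⁻¹·BᵀPA = [-1.9481 0.0779]
A−BK = [1.0260 0.0390; -0.4481 -0.4221]
AᵀP(A−BK) = [17.9870 0.4805; 0.4805 0.2208]
P' = Q + AᵀP(A−BK) = [18.2370 0.4805; 0.4805 9.2208]
tr(P') = 27.4578


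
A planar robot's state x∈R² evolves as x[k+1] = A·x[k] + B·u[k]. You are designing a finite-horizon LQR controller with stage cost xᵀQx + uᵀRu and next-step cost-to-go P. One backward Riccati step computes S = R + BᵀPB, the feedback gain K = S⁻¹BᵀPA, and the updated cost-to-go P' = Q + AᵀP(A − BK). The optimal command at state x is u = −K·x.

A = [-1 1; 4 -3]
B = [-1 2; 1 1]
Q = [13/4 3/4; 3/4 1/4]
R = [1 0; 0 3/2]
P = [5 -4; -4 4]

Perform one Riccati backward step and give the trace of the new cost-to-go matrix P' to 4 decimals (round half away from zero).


15.4296

BᵀP = [-9.0000 8.0000; 6.0000 -4.0000]
S = R + BᵀPB = [1 0; 0 3/2] + [17.0000 -10.0000; -10.0000 8.0000] = [18.0000 -10.0000; -10.0000 9.5000]
BᵀPA = [41.0000 -33.0000; -22.0000 18.0000]
K = S⁻¹·BᵀPA = [2.3873 -1.8803; 0.1972 -0.0845]
A−BK = [0.9930 -0.7113; 1.4155 -1.0352]
AᵀP(A−BK) = [7.4577 -5.7676; -5.7676 4.4718]
P' = Q + AᵀP(A−BK) = [10.7077 -5.0176; -5.0176 4.7218]
tr(P') = 15.4296
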